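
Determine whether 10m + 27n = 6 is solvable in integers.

Step 1: Compute gcd(10, 27).
gcd(10, 27) = 1

Step 2: Check divisibility.
Does 1 divide 6? 6 = 1 x 6, so yes.

By the theorem on linear Diophantine equations, 10m + 27n = 6 has integer solutions if and only if gcd(10, 27) divides 6. Since 1 | 6, solutions exist.

Yes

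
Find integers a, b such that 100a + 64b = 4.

Step 1: Check solvability.
gcd(100, 64) = 4
Since 4 divides 4, solutions exist.

Step 2: Apply extended Euclidean algorithm to find gcd.
We find integers such that 100*x0 + 64*y0 = 4

Step 3: Scale the particular solution.
Multiply by 4/4 = 1:
a = -7, b = 11

Step 4: Verify.
100*(-7) + 64*(11) = 4 = 4 ✓

a = -7, b = 11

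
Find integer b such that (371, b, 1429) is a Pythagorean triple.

b² = c² - a² = 1429² - 371² = 2042041 - 137641 = 1904400
b = sqrt(1904400) = 1380

1380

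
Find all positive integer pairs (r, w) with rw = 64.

The positive divisors of 64 are: 1, 2, 4, 8, 16, 32, 64.
Each divisor d gives the pair (d, 64/d):
(1, 64), (2, 32), (4, 16), (8, 8), (16, 4), (32, 2), (64, 1)

(1, 64), (2, 32), (4, 16), (8, 8), (16, 4), (32, 2), (64, 1)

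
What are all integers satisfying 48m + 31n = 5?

Step 1: Compute gcd(48, 31) = 1.
Since 1 divides 5, solutions exist.

Step 2: Find a particular solution using extended Euclidean algorithm.
We get m₀ = 55, n₀ = -85.
Check: 48*55 + 31*-85 = 5 = 5 ✓

Step 3: Write the general solution.
m = 55 + (31/1)t = 55 + 31t
n = -85 - (48/1)t = -85 - 48t
for any integer t.

m = 55 + 31t, n = -85 - 48t for integer t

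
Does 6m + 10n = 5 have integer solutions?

Step 1: Compute gcd(6, 10).
gcd(6, 10) = 2

Step 2: Check divisibility.
Does 2 divide 5? 5 = 2 x 2 + 1, so no.

By the theorem on linear Diophantine equations, 6m + 10n = 5 has integer solutions if and only if gcd(6, 10) divides 5. Since 2 does not divide 5, no solutions exist.

No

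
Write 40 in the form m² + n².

We need to find integers m, n > 0 such that m² + n² = 40.
Trying m = 2: n² = 40 - 2² = 40 - 4 = 36
n = 6
Check: 2² + 6² = 4 + 36 = 40 ✓

40 = 2² + 6²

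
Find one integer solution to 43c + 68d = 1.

Step 1: Check solvability.
gcd(43, 68) = 1
Since 1 divides 1, solutions exist.

Step 2: Apply extended Euclidean algorithm to find gcd.
We find integers such that 43*x0 + 68*y0 = 1

Step 3: Scale the particular solution.
Multiply by 1/1 = 1:
c = 19, d = -12

Step 4: Verify.
43*(19) + 68*(-12) = 1 = 1 ✓

c = 19, d = -12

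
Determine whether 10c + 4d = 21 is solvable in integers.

Step 1: Compute gcd(10, 4).
gcd(10, 4) = 2

Step 2: Check divisibility.
Does 2 divide 21? 21 = 2 x 10 + 1, so no.

By the theorem on linear Diophantine equations, 10c + 4d = 21 has integer solutions if and only if gcd(10, 4) divides 21. Since 2 does not divide 21, no solutions exist.

No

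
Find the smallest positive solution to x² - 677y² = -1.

We need x² = 677y² - 1. Try successive y:
y = 1: x² = 677·1² - 1 = 676 = 26² ✓
Check: 26² - 677·1² = 676 - 677 = -1 ✓

x = 26, y = 1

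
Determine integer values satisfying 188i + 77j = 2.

Step 1: Check solvability.
gcd(188, 77) = 1
Since 1 divides 2, solutions exist.

Step 2: Apply extended Euclidean algorithm to find gcd.
We find integers such that 188*x0 + 77*y0 = 1

Step 3: Scale the particular solution.
Multiply by 2/1 = 2:
i = 68, j = -166

Step 4: Verify.
188*(68) + 77*(-166) = 2 = 2 ✓

i = 68, j = -166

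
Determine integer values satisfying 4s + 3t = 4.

Step 1: Check solvability.
gcd(4, 3) = 1
Since 1 divides 4, solutions exist.

Step 2: Apply extended Euclidean algorithm to find gcd.
We find integers such that 4*x0 + 3*y0 = 1

Step 3: Scale the particular solution.
Multiply by 4/1 = 4:
s = 4, t = -4

Step 4: Verify.
4*(4) + 3*(-4) = 4 = 4 ✓

s = 4, t = -4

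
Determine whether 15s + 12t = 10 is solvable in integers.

Step 1: Compute gcd(15, 12).
gcd(15, 12) = 3

Step 2: Check divisibility.
Does 3 divide 10? 10 = 3 x 3 + 1, so no.

By the theorem on linear Diophantine equations, 15s + 12t = 10 has integer solutions if and only if gcd(15, 12) divides 10. Since 3 does not divide 10, no solutions exist.

No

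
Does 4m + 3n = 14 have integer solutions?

Step 1: Compute gcd(4, 3).
gcd(4, 3) = 1

Step 2: Check divisibility.
Does 1 divide 14? 14 = 1 x 14, so yes.

By the theorem on linear Diophantine equations, 4m + 3n = 14 has integer solutions if and only if gcd(4, 3) divides 14. Since 1 | 14, solutions exist.

Yes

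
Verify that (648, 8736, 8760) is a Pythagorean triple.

Compute a² + b² = 648² + 8736² = 419904 + 76317696 = 76737600
Compute c² = 8760² = 76737600
Since 76737600 = 76737600, confirmed.

Yes, it is a Pythagorean triple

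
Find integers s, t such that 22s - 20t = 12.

Step 1: Check solvability.
gcd(22, 20) = 2
Since 2 divides 12, solutions exist.

Step 2: Apply extended Euclidean algorithm to find gcd.
We find integers such that 22*x0 + 20*y0 = 2

Step 3: Scale the particular solution.
Multiply by 12/2 = 6:
s = 6, t = 6

Step 4: Verify.
22*(6) - 20*(6) = 12 = 12 ✓

s = 6, t = 6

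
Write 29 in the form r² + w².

We need to find integers r, w > 0 such that r² + w² = 29.
Trying r = 2: w² = 29 - 2² = 29 - 4 = 25
w = 5
Check: 2² + 5² = 4 + 25 = 29 ✓

29 = 2² + 5²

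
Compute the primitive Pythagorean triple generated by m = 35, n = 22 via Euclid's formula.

a = m² - n² = 1225 - 484 = 741
b = 2mn = 2·35·22 = 1540
c = m² + n² = 1225 + 484 = 1709
Verify: 741² + 1540² = 549081 + 2371600 = 2920681 = 1709² ✓

(741, 1540, 1709)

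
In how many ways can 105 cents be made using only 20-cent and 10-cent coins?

We need non-negative integers (x, y) with 20x + 10y = 105.
For each x from 0 to 5, check if (105 - 20x) is a non-negative multiple of 10.
Solutions (x, y): none
Count: 0

0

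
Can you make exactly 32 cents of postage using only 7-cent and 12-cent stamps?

We need non-negative x, y with 7x + 12y = 32.
gcd(7, 12) = 1 divides 32, so integer solutions exist, but checking x = 0..4 shows none with y ≥ 0.
So 32 cannot be made with non-negative stamp counts.

No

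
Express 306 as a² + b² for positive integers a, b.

We need to find integers a, b > 0 such that a² + b² = 306.
Trying a = 9: b² = 306 - 9² = 306 - 81 = 225
b = 15
Check: 9² + 15² = 81 + 225 = 306 ✓

306 = 9² + 15²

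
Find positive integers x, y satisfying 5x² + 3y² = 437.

Try small values of x and check whether (437 - 5x²)/3 is a perfect square.
x = 7: 5·7² = 245, so 3y² = 437 - 245 = 192, giving y² = 64, y = 8.
Check: 5·7² + 3·8² = 245 + 192 = 437 ✓

x = 7, y = 8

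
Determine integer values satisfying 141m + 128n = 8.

Step 1: Check solvability.
gcd(141, 128) = 1
Since 1 divides 8, solutions exist.

Step 2: Apply extended Euclidean algorithm to find gcd.
We find integers such that 141*x0 + 128*y0 = 1

Step 3: Scale the particular solution.
Multiply by 8/1 = 8:
m = -472, n = 520

Step 4: Verify.
141*(-472) + 128*(520) = 8 = 8 ✓

m = -472, n = 520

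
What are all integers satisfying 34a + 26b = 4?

Step 1: Compute gcd(34, 26) = 2.
Since 2 divides 4, solutions exist.

Step 2: Find a particular solution using extended Euclidean algorithm.
We get a₀ = -6, b₀ = 8.
Check: 34*-6 + 26*8 = 4 = 4 ✓

Step 3: Write the general solution.
a = -6 + (26/2)t = -6 + 13t
b = 8 - (34/2)t = 8 - 17t
for any integer t.

a = -6 + 13t, b = 8 - 17t for integer t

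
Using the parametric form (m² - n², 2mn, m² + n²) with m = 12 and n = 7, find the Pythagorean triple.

a = m² - n² = 12² - 7² = 144 - 49 = 95
b = 2mn = 2·12·7 = 168
c = m² + n² = 144 + 49 = 193
Verify: 95² + 168² = 9025 + 28224 = 37249 = 193² ✓

(95, 168, 193)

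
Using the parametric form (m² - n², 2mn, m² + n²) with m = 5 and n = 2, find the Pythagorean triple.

a = m² - n² = 25 - 4 = 21
b = 2mn = 2·5·2 = 20
c = m² + n² = 25 + 4 = 29
Verify: 21² + 20² = 441 + 400 = 841 = 29² ✓

(21, 20, 29)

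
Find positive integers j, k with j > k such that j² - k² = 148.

Factor: j² - k² = (j+k)(j-k) = 148.
We need two factors of 148 with the same parity.
Use j+k = 74 and j-k = 2 (product 74·2 = 148).
Adding: 2j = 76, so j = 38.
Subtracting: 2k = 72, so k = 36.
Check: 38² - 36² = 1444 - 1296 = 148 ✓

j = 38, k = 36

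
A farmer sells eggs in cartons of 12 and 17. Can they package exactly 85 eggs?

We need non-negative a, b with 12a + 17b = 85.
gcd(12, 17) = 1 divides 85.
Try a = 0: 17b = 85 - 0 = 85, so b = 5.
One way: 0 cartons of 12 and 5 cartons of 17.

Yes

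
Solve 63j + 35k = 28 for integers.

Step 1: Check solvability.
gcd(63, 35) = 7
Since 7 divides 28, solutions exist.

Step 2: Apply extended Euclidean algorithm to find gcd.
We find integers such that 63*x0 + 35*y0 = 7

Step 3: Scale the particular solution.
Multiply by 28/7 = 4:
j = -4, k = 8

Step 4: Verify.
63*(-4) + 35*(8) = 28 = 28 ✓

j = -4, k = 8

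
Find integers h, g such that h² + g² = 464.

We need to find integers h, g > 0 such that h² + g² = 464.
Trying h = 8: g² = 464 - 8² = 464 - 64 = 400
g = 20
Check: 8² + 20² = 64 + 400 = 464 ✓

464 = 8² + 20²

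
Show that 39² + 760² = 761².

Compute a² + b² = 39² + 760² = 1521 + 577600 = 579121
Compute c² = 761² = 579121
Since 579121 = 579121, confirmed.

Yes, it is a Pythagorean triple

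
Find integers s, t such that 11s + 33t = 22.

Step 1: Check solvability.
gcd(11, 33) = 11
Since 11 divides 22, solutions exist.

Step 2: Apply extended Euclidean algorithm to find gcd.
We find integers such that 11*x0 + 33*y0 = 11

Step 3: Scale the particular solution.
Multiply by 22/11 = 2:
s = 2, t = 0

Step 4: Verify.
11*(2) + 33*(0) = 22 = 22 ✓

s = 2, t = 0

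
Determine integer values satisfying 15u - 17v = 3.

Step 1: Check solvability.
gcd(15, 17) = 1
Since 1 divides 3, solutions exist.

Step 2: Apply extended Euclidean algorithm to find gcd.
We find integers such that 15*x0 + 17*y0 = 1

Step 3: Scale the particular solution.
Multiply by 3/1 = 3:
u = 24, v = 21

Step 4: Verify.
15*(24) - 17*(21) = 3 = 3 ✓

u = 24, v = 21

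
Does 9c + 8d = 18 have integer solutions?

Step 1: Compute gcd(9, 8).
gcd(9, 8) = 1

Step 2: Check divisibility.
Does 1 divide 18? 18 = 1 x 18, so yes.

By the theorem on linear Diophantine equations, 9c + 8d = 18 has integer solutions if and only if gcd(9, 8) divides 18. Since 1 | 18, solutions exist.

Yes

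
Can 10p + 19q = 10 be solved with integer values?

Step 1: Compute gcd(10, 19).
gcd(10, 19) = 1

Step 2: Check divisibility.
Does 1 divide 10? 10 = 1 x 10, so yes.

By the theorem on linear Diophantine equations, 10p + 19q = 10 has integer solutions if and only if gcd(10, 19) divides 10. Since 1 | 10, solutions exist.

Yes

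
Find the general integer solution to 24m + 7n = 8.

Step 1: Compute gcd(24, 7) = 1.
Since 1 divides 8, solutions exist.

Step 2: Find a particular solution using extended Euclidean algorithm.
We get m₀ = -16, n₀ = 56.
Check: 24*-16 + 7*56 = 8 = 8 ✓

Step 3: Write the general solution.
m = -16 + (7/1)t = -16 + 7t
n = 56 - (24/1)t = 56 - 24t
for any integer t.

m = -16 + 7t, n = 56 - 24t for integer t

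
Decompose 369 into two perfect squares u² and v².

We need to find integers u, v > 0 such that u² + v² = 369.
Trying u = 12: v² = 369 - 12² = 369 - 144 = 225
v = 15
Check: 12² + 15² = 144 + 225 = 369 ✓

369 = 12² + 15²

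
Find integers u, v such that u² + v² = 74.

We need to find integers u, v > 0 such that u² + v² = 74.
Trying u = 5: v² = 74 - 5² = 74 - 25 = 49
v = 7
Check: 5² + 7² = 25 + 49 = 74 ✓

74 = 5² + 7²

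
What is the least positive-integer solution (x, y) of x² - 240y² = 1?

We seek the smallest positive integers (x, y) with x² - 240y² = 1, i.e., x² = 240y² + 1.
Try successive y values:
y = 1: x² = 240·1² + 1 = 241, not a perfect square
y = 2: x² = 240·2² + 1 = 961, x = 31 ✓

Verify: 31² - 240·2² = 961 - 960 = 1 ✓

x = 31, y = 2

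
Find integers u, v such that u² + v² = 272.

We need to find integers u, v > 0 such that u² + v² = 272.
Trying u = 4: v² = 272 - 4² = 272 - 16 = 256
v = 16
Check: 4² + 16² = 16 + 256 = 272 ✓

272 = 4² + 16²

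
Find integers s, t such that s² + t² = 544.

We need to find integers s, t > 0 such that s² + t² = 544.
Trying s = 12: t² = 544 - 12² = 544 - 144 = 400
t = 20
Check: 12² + 20² = 144 + 400 = 544 ✓

544 = 12² + 20²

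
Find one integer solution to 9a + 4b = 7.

Step 1: Check solvability.
gcd(9, 4) = 1
Since 1 divides 7, solutions exist.

Step 2: Apply extended Euclidean algorithm to find gcd.
We find integers such that 9*x0 + 4*y0 = 1

Step 3: Scale the particular solution.
Multiply by 7/1 = 7:
a = 7, b = -14

Step 4: Verify.
9*(7) + 4*(-14) = 7 = 7 ✓

a = 7, b = -14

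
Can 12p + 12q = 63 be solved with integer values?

Step 1: Compute gcd(12, 12).
gcd(12, 12) = 12

Step 2: Check divisibility.
Does 12 divide 63? 63 = 12 x 5 + 3, so no.

By the theorem on linear Diophantine equations, 12p + 12q = 63 has integer solutions if and only if gcd(12, 12) divides 63. Since 12 does not divide 63, no solutions exist.

No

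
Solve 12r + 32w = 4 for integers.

Step 1: Check solvability.
gcd(12, 32) = 4
Since 4 divides 4, solutions exist.

Step 2: Apply extended Euclidean algorithm to find gcd.
We find integers such that 12*x0 + 32*y0 = 4

Step 3: Scale the particular solution.
Multiply by 4/4 = 1:
r = 3, w = -1

Step 4: Verify.
12*(3) + 32*(-1) = 4 = 4 ✓

r = 3, w = -1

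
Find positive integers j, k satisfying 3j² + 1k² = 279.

Try small values of j and check whether (279 - 3j²)/1 is a perfect square.
j = 9: 3·9² = 243, so 1k² = 279 - 243 = 36, giving k² = 36, k = 6.
Check: 3·9² + 1·6² = 243 + 36 = 279 ✓

j = 9, k = 6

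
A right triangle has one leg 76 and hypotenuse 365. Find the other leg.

a² = c² - b² = 133225 - 5776 = 127449
a = 357

357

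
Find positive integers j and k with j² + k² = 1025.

We need to find integers j, k > 0 such that j² + k² = 1025.
Trying j = 1: k² = 1025 - 1² = 1025 - 1 = 1024
k = 32
Check: 1² + 32² = 1 + 1024 = 1025 ✓

1025 = 1² + 32²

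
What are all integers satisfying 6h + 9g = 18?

Step 1: Compute gcd(6, 9) = 3.
Since 3 divides 18, solutions exist.

Step 2: Find a particular solution using extended Euclidean algorithm.
We get h₀ = -6, g₀ = 6.
Check: 6*-6 + 9*6 = 18 = 18 ✓

Step 3: Write the general solution.
h = -6 + (9/3)t = -6 + 3t
g = 6 - (6/3)t = 6 - 2t
for any integer t.

h = -6 + 3t, g = 6 - 2t for integer t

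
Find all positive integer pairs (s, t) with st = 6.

The positive divisors of 6 are: 1, 2, 3, 6.
Each divisor d gives the pair (d, 6/d):
(1, 6), (2, 3), (3, 2), (6, 1)

(1, 6), (2, 3), (3, 2), (6, 1)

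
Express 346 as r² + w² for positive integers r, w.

We need to find integers r, w > 0 such that r² + w² = 346.
Trying r = 11: w² = 346 - 11² = 346 - 121 = 225
w = 15
Check: 11² + 15² = 121 + 225 = 346 ✓

346 = 11² + 15²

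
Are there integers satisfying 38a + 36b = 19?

Step 1: Compute gcd(38, 36).
gcd(38, 36) = 2

Step 2: Check divisibility.
Does 2 divide 19? 19 = 2 x 9 + 1, so no.

By the theorem on linear Diophantine equations, 38a + 36b = 19 has integer solutions if and only if gcd(38, 36) divides 19. Since 2 does not divide 19, no solutions exist.

No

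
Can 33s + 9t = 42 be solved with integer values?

Step 1: Compute gcd(33, 9).
gcd(33, 9) = 3

Step 2: Check divisibility.
Does 3 divide 42? 42 = 3 x 14, so yes.

By the theorem on linear Diophantine equations, 33s + 9t = 42 has integer solutions if and only if gcd(33, 9) divides 42. Since 3 | 42, solutions exist.

Yes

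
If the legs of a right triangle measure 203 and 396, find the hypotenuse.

c² = a² + b² = 203² + 396² = 41209 + 156816 = 198025
c = 445

445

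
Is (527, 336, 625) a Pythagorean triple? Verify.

Compute a² + b² = 527² + 336² = 277729 + 112896 = 390625
Compute c² = 625² = 390625
Since 390625 = 390625, confirmed.

Yes, it is a Pythagorean triple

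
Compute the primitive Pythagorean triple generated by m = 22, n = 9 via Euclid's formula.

a = m² - n² = 22² - 9² = 484 - 81 = 403
b = 2mn = 2·22·9 = 396
c = m² + n² = 484 + 81 = 565
Verify: 403² + 396² = 162409 + 156816 = 319225 = 565² ✓

(403, 396, 565)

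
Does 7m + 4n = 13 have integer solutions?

Step 1: Compute gcd(7, 4).
gcd(7, 4) = 1

Step 2: Check divisibility.
Does 1 divide 13? 13 = 1 x 13, so yes.

By the theorem on linear Diophantine equations, 7m + 4n = 13 has integer solutions if and only if gcd(7, 4) divides 13. Since 1 | 13, solutions exist.

Yes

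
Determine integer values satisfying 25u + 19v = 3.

Step 1: Check solvability.
gcd(25, 19) = 1
Since 1 divides 3, solutions exist.

Step 2: Apply extended Euclidean algorithm to find gcd.
We find integers such that 25*x0 + 19*y0 = 1

Step 3: Scale the particular solution.
Multiply by 3/1 = 3:
u = -9, v = 12

Step 4: Verify.
25*(-9) + 19*(12) = 3 = 3 ✓

u = -9, v = 12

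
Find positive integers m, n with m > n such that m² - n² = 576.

Factor: m² - n² = (m+n)(m-n) = 576.
We need two factors of 576 with the same parity.
Use m+n = 288 and m-n = 2 (product 288·2 = 576).
Adding: 2m = 290, so m = 145.
Subtracting: 2n = 286, so n = 143.
Check: 145² - 143² = 21025 - 20449 = 576 ✓

m = 145, n = 143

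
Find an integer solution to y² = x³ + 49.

Try small integer x values and check whether x³ + 49 is a perfect square.
x = 0: x³ + 49 = 0³ + 49 = 0 + 49 = 49
Is 49 a perfect square? 7² = 49 ✓
So (x, y) = (0, 7) is a solution.

x = 0, y = 7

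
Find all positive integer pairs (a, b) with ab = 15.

The positive divisors of 15 are: 1, 3, 5, 15.
Each divisor d gives the pair (d, 15/d):
(1, 15), (3, 5), (5, 3), (15, 1)

(1, 15), (3, 5), (5, 3), (15, 1)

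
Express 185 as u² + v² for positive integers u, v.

We need to find integers u, v > 0 such that u² + v² = 185.
Trying u = 4: v² = 185 - 4² = 185 - 16 = 169
v = 13
Check: 4² + 13² = 16 + 169 = 185 ✓

185 = 4² + 13²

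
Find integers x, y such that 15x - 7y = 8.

Step 1: Check solvability.
gcd(15, 7) = 1
Since 1 divides 8, solutions exist.

Step 2: Apply extended Euclidean algorithm to find gcd.
We find integers such that 15*x0 + 7*y0 = 1

Step 3: Scale the particular solution.
Multiply by 8/1 = 8:
x = 8, y = 16

Step 4: Verify.
15*(8) - 7*(16) = 8 = 8 ✓

x = 8, y = 16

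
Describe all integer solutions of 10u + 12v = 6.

Step 1: Compute gcd(10, 12) = 2.
Since 2 divides 6, solutions exist.

Step 2: Find a particular solution using extended Euclidean algorithm.
We get u₀ = -3, v₀ = 3.
Check: 10*-3 + 12*3 = 6 = 6 ✓

Step 3: Write the general solution.
u = -3 + (12/2)t = -3 + 6t
v = 3 - (10/2)t = 3 - 5t
for any integer t.

u = -3 + 6t, v = 3 - 5t for integer t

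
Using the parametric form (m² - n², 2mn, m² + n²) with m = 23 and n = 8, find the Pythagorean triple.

a = m² - n² = 23² - 8² = 529 - 64 = 465
b = 2mn = 2·23·8 = 368
c = m² + n² = 529 + 64 = 593
Verify: 465² + 368² = 216225 + 135424 = 351649 = 593² ✓

(465, 368, 593)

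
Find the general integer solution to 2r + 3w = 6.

Step 1: Compute gcd(2, 3) = 1.
Since 1 divides 6, solutions exist.

Step 2: Find a particular solution using extended Euclidean algorithm.
We get r₀ = -6, w₀ = 6.
Check: 2*-6 + 3*6 = 6 = 6 ✓

Step 3: Write the general solution.
r = -6 + (3/1)t = -6 + 3t
w = 6 - (2/1)t = 6 - 2t
for any integer t.

r = -6 + 3t, w = 6 - 2t for integer t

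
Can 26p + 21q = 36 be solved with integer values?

Step 1: Compute gcd(26, 21).
gcd(26, 21) = 1

Step 2: Check divisibility.
Does 1 divide 36? 36 = 1 x 36, so yes.

By the theorem on linear Diophantine equations, 26p + 21q = 36 has integer solutions if and only if gcd(26, 21) divides 36. Since 1 | 36, solutions exist.

Yes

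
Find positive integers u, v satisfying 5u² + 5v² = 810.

Try small values of u and check whether (810 - 5u²)/5 is a perfect square.
u = 9: 5·9² = 405, so 5v² = 810 - 405 = 405, giving v² = 81, v = 9.
Check: 5·9² + 5·9² = 405 + 405 = 810 ✓

u = 9, v = 9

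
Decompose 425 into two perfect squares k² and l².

We need to find integers k, l > 0 such that k² + l² = 425.
Trying k = 5: l² = 425 - 5² = 425 - 25 = 400
l = 20
Check: 5² + 20² = 25 + 400 = 425 ✓

425 = 5² + 20²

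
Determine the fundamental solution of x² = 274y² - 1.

We need x² = 274y² - 1. Try successive y:
y = 1: x² = 274·1² - 1 = 273, not a perfect square
y = 2: x² = 274·2² - 1 = 1095, not a perfect square
y = 3: x² = 274·3² - 1 = 2465, not a perfect square
...
y = 85: x² = 274·85² - 1 = 1979649 = 1407² ✓
Check: 1407² - 274·85² = 1979649 - 1979650 = -1 ✓

x = 1407, y = 85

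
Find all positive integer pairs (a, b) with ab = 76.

The positive divisors of 76 are: 1, 2, 4, 19, 38, 76.
Each divisor d gives the pair (d, 76/d):
(1, 76), (2, 38), (4, 19), (19, 4), (38, 2), (76, 1)

(1, 76), (2, 38), (4, 19), (19, 4), (38, 2), (76, 1)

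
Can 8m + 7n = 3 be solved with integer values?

Step 1: Compute gcd(8, 7).
gcd(8, 7) = 1

Step 2: Check divisibility.
Does 1 divide 3? 3 = 1 x 3, so yes.

By the theorem on linear Diophantine equations, 8m + 7n = 3 has integer solutions if and only if gcd(8, 7) divides 3. Since 1 | 3, solutions exist.

Yes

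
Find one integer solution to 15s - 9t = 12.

Step 1: Check solvability.
gcd(15, 9) = 3
Since 3 divides 12, solutions exist.

Step 2: Apply extended Euclidean algorithm to find gcd.
We find integers such that 15*x0 + 9*y0 = 3

Step 3: Scale the particular solution.
Multiply by 12/3 = 4:
s = -4, t = -8

Step 4: Verify.
15*(-4) - 9*(-8) = 12 = 12 ✓

s = -4, t = -8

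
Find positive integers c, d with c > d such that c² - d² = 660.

Factor: c² - d² = (c+d)(c-d) = 660.
We need two factors of 660 with the same parity.
Use c+d = 330 and c-d = 2 (product 330·2 = 660).
Adding: 2c = 332, so c = 166.
Subtracting: 2d = 328, so d = 164.
Check: 166² - 164² = 27556 - 26896 = 660 ✓

c = 166, d = 164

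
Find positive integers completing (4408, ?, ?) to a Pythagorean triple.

We need the other leg and hypotenuse such that 4408² + x² = c².
Take x = 1920, c = 4808: 4408² + 1920² = 19430464 + 3686400 = 23116864 = 4808² ✓
Triple: (4408, 1920, 4808)

(4408, 1920, 4808)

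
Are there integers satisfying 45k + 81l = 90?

Step 1: Compute gcd(45, 81).
gcd(45, 81) = 9

Step 2: Check divisibility.
Does 9 divide 90? 90 = 9 x 10, so yes.

By the theorem on linear Diophantine equations, 45k + 81l = 90 has integer solutions if and only if gcd(45, 81) divides 90. Since 9 | 90, solutions exist.

Yes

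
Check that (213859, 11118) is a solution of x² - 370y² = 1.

Compute x² = 213859² = 45735671881
Compute 370y² = 370·11118² = 370·123609924 = 45735671880
x² - 370y² = 45735671881 - 45735671880 = 1
Since this equals 1, (213859, 11118) is a solution.

Yes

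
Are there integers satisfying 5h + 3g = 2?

Step 1: Compute gcd(5, 3).
gcd(5, 3) = 1

Step 2: Check divisibility.
Does 1 divide 2? 2 = 1 x 2, so yes.

By the theorem on linear Diophantine equations, 5h + 3g = 2 has integer solutions if and only if gcd(5, 3) divides 2. Since 1 | 2, solutions exist.

Yes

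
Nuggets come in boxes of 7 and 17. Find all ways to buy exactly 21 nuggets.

We need non-negative integers (x, y) with 7x + 17y = 21.
For each x in 0..3, check if 21 - 7x is a non-negative multiple of 17.
x = 3: 17y = 0, y = 0 ✓

(3 boxes of 7, 0 boxes of 17)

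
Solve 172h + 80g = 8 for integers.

Step 1: Check solvability.
gcd(172, 80) = 4
Since 4 divides 8, solutions exist.

Step 2: Apply extended Euclidean algorithm to find gcd.
We find integers such that 172*x0 + 80*y0 = 4

Step 3: Scale the particular solution.
Multiply by 8/4 = 2:
h = 14, g = -30

Step 4: Verify.
172*(14) + 80*(-30) = 8 = 8 ✓

h = 14, g = -30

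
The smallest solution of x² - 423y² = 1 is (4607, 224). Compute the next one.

Solutions to x² - Dy² = 1 are generated by powers of (x₀ + y₀√D).
The next solution satisfies x₁ + y₁√423 = (x₀ + y₀√423)², giving:
x₁ = x₀² + 423y₀² = 4607² + 423·224² = 21224449 + 21224448 = 42448897
y₁ = 2x₀y₀ = 2·4607·224 = 2063936

Verify: 42448897² - 423·2063936² = 1801908856516609 - 1801908856516608 = 1 ✓

x = 42448897, y = 2063936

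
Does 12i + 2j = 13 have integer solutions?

Step 1: Compute gcd(12, 2).
gcd(12, 2) = 2

Step 2: Check divisibility.
Does 2 divide 13? 13 = 2 x 6 + 1, so no.

By the theorem on linear Diophantine equations, 12i + 2j = 13 has integer solutions if and only if gcd(12, 2) divides 13. Since 2 does not divide 13, no solutions exist.

No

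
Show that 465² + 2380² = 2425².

Compute a² + b²:
465² + 2380² = 216225 + 5664400 = 5880625
Compute c²:
2425² = 5880625
Since 5880625 = 5880625, it is a Pythagorean triple.

Yes, it is a Pythagorean triple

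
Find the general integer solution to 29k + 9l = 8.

Step 1: Compute gcd(29, 9) = 1.
Since 1 divides 8, solutions exist.

Step 2: Find a particular solution using extended Euclidean algorithm.
We get k₀ = -32, l₀ = 104.
Check: 29*-32 + 9*104 = 8 = 8 ✓

Step 3: Write the general solution.
k = -32 + (9/1)t = -32 + 9t
l = 104 - (29/1)t = 104 - 29t
for any integer t.

k = -32 + 9t, l = 104 - 29t for integer t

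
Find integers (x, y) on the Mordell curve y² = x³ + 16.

Try small integer x values and check whether x³ + 16 is a perfect square.
x = 0: x³ + 16 = 0³ + 16 = 0 + 16 = 16
Is 16 a perfect square? 4² = 16 ✓
So (x, y) = (0, 4) is a solution.

x = 0, y = 4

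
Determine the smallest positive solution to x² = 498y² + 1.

We seek the smallest positive integers (x, y) with x² - 498y² = 1, i.e., x² = 498y² + 1.
Try successive y values:
y = 1: x² = 498·1² + 1 = 499, not a perfect square
y = 2: x² = 498·2² + 1 = 1993, not a perfect square
y = 3: x² = 498·3² + 1 = 4483, not a perfect square
... continuing the search (or via continued fractions) ...
y = 8056: x² = 498·8056² + 1 = 32319769729, x = 179777 ✓

Verify: 179777² - 498·8056² = 32319769729 - 32319769728 = 1 ✓

x = 179777, y = 8056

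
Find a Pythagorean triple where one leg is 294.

We need the other leg and hypotenuse such that 294² + x² = c².
Take x = 7200, c = 7206: 294² + 7200² = 86436 + 51840000 = 51926436 = 7206² ✓
Triple: (294, 7200, 7206)

(294, 7200, 7206)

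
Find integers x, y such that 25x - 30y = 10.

Step 1: Check solvability.
gcd(25, 30) = 5
Since 5 divides 10, solutions exist.

Step 2: Apply extended Euclidean algorithm to find gcd.
We find integers such that 25*x0 + 30*y0 = 5

Step 3: Scale the particular solution.
Multiply by 10/5 = 2:
x = -2, y = -2

Step 4: Verify.
25*(-2) - 30*(-2) = 10 = 10 ✓

x = -2, y = -2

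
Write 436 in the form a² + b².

We need to find integers a, b > 0 such that a² + b² = 436.
Trying a = 6: b² = 436 - 6² = 436 - 36 = 400
b = 20
Check: 6² + 20² = 36 + 400 = 436 ✓

436 = 6² + 20²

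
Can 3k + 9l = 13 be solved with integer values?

Step 1: Compute gcd(3, 9).
gcd(3, 9) = 3

Step 2: Check divisibility.
Does 3 divide 13? 13 = 3 x 4 + 1, so no.

By the theorem on linear Diophantine equations, 3k + 9l = 13 has integer solutions if and only if gcd(3, 9) divides 13. Since 3 does not divide 13, no solutions exist.

No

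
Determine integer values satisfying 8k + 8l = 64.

Step 1: Check solvability.
gcd(8, 8) = 8
Since 8 divides 64, solutions exist.

Step 2: Apply extended Euclidean algorithm to find gcd.
We find integers such that 8*x0 + 8*y0 = 8

Step 3: Scale the particular solution.
Multiply by 64/8 = 8:
k = 0, l = 8

Step 4: Verify.
8*(0) + 8*(8) = 64 = 64 ✓

k = 0, l = 8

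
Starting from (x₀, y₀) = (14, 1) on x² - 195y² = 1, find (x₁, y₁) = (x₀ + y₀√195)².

Solutions to x² - Dy² = 1 are generated by powers of (x₀ + y₀√D).
The next solution satisfies x₁ + y₁√195 = (x₀ + y₀√195)², giving:
x₁ = x₀² + 195y₀² = 14² + 195·1² = 196 + 195 = 391
y₁ = 2x₀y₀ = 2·14·1 = 28

Verify: 391² - 195·28² = 152881 - 152880 = 1 ✓

x = 391, y = 28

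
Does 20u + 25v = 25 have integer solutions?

Step 1: Compute gcd(20, 25).
gcd(20, 25) = 5

Step 2: Check divisibility.
Does 5 divide 25? 25 = 5 x 5, so yes.

By the theorem on linear Diophantine equations, 20u + 25v = 25 has integer solutions if and only if gcd(20, 25) divides 25. Since 5 | 25, solutions exist.

Yes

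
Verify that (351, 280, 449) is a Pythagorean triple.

Compute a² + b² = 351² + 280² = 123201 + 78400 = 201601
Compute c² = 449² = 201601
Since 201601 = 201601, confirmed.

Yes, it is a Pythagorean triple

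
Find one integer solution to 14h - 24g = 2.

Step 1: Check solvability.
gcd(14, 24) = 2
Since 2 divides 2, solutions exist.

Step 2: Apply extended Euclidean algorithm to find gcd.
We find integers such that 14*x0 + 24*y0 = 2

Step 3: Scale the particular solution.
Multiply by 2/2 = 1:
h = -5, g = -3

Step 4: Verify.
14*(-5) - 24*(-3) = 2 = 2 ✓

h = -5, g = -3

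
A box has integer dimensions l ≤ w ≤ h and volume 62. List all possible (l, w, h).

Iterate l from 1 to ⌊62^(1/3)⌋. For each l dividing 62, iterate w ≥ l with w dividing 62/l, and set h = 62/(l·w).
Triples found (2): (1×1×62), (1×2×31)

(1×1×62), (1×2×31)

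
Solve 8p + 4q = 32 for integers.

Step 1: Check solvability.
gcd(8, 4) = 4
Since 4 divides 32, solutions exist.

Step 2: Apply extended Euclidean algorithm to find gcd.
We find integers such that 8*x0 + 4*y0 = 4

Step 3: Scale the particular solution.
Multiply by 32/4 = 8:
p = 0, q = 8

Step 4: Verify.
8*(0) + 4*(8) = 32 = 32 ✓

p = 0, q = 8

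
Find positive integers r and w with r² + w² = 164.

We need to find integers r, w > 0 such that r² + w² = 164.
Trying r = 8: w² = 164 - 8² = 164 - 64 = 100
w = 10
Check: 8² + 10² = 64 + 100 = 164 ✓

164 = 8² + 10²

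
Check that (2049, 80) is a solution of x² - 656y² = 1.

Compute x² = 2049² = 4198401
Compute 656y² = 656·80² = 656·6400 = 4198400
x² - 656y² = 4198401 - 4198400 = 1
Since this equals 1, (2049, 80) is a solution.

Yes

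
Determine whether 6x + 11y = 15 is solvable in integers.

Step 1: Compute gcd(6, 11).
gcd(6, 11) = 1

Step 2: Check divisibility.
Does 1 divide 15? 15 = 1 x 15, so yes.

By the theorem on linear Diophantine equations, 6x + 11y = 15 has integer solutions if and only if gcd(6, 11) divides 15. Since 1 | 15, solutions exist.

Yes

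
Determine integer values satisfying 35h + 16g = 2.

Step 1: Check solvability.
gcd(35, 16) = 1
Since 1 divides 2, solutions exist.

Step 2: Apply extended Euclidean algorithm to find gcd.
We find integers such that 35*x0 + 16*y0 = 1

Step 3: Scale the particular solution.
Multiply by 2/1 = 2:
h = -10, g = 22

Step 4: Verify.
35*(-10) + 16*(22) = 2 = 2 ✓

h = -10, g = 22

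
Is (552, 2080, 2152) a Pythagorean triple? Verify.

Compute a² + b² = 552² + 2080² = 304704 + 4326400 = 4631104
Compute c² = 2152² = 4631104
Since 4631104 = 4631104, confirmed.

Yes, it is a Pythagorean triple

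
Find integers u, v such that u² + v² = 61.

We need to find integers u, v > 0 such that u² + v² = 61.
Trying u = 5: v² = 61 - 5² = 61 - 25 = 36
v = 6
Check: 5² + 6² = 25 + 36 = 61 ✓

61 = 5² + 6²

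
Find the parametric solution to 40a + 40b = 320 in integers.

Step 1: Compute gcd(40, 40) = 40.
Since 40 divides 320, solutions exist.

Step 2: Find a particular solution using extended Euclidean algorithm.
We get a₀ = 0, b₀ = 8.
Check: 40*0 + 40*8 = 320 = 320 ✓

Step 3: Write the general solution.
a = 0 + (40/40)t = 0 + 1t
b = 8 - (40/40)t = 8 - 1t
for any integer t.

a = 0 + 1t, b = 8 - 1t for integer t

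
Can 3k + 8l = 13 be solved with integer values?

Step 1: Compute gcd(3, 8).
gcd(3, 8) = 1

Step 2: Check divisibility.
Does 1 divide 13? 13 = 1 x 13, so yes.

By the theorem on linear Diophantine equations, 3k + 8l = 13 has integer solutions if and only if gcd(3, 8) divides 13. Since 1 | 13, solutions exist.

Yes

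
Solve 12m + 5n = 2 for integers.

Step 1: Check solvability.
gcd(12, 5) = 1
Since 1 divides 2, solutions exist.

Step 2: Apply extended Euclidean algorithm to find gcd.
We find integers such that 12*x0 + 5*y0 = 1

Step 3: Scale the particular solution.
Multiply by 2/1 = 2:
m = -4, n = 10

Step 4: Verify.
12*(-4) + 5*(10) = 2 = 2 ✓

m = -4, n = 10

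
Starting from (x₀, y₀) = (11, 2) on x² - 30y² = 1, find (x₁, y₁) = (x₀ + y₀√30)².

Solutions to x² - Dy² = 1 are generated by powers of (x₀ + y₀√D).
The next solution satisfies x₁ + y₁√30 = (x₀ + y₀√30)², giving:
x₁ = x₀² + 30y₀² = 11² + 30·2² = 121 + 120 = 241
y₁ = 2x₀y₀ = 2·11·2 = 44

Verify: 241² - 30·44² = 58081 - 58080 = 1 ✓

x = 241, y = 44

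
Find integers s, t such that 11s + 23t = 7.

Step 1: Check solvability.
gcd(11, 23) = 1
Since 1 divides 7, solutions exist.

Step 2: Apply extended Euclidean algorithm to find gcd.
We find integers such that 11*x0 + 23*y0 = 1

Step 3: Scale the particular solution.
Multiply by 7/1 = 7:
s = -14, t = 7

Step 4: Verify.
11*(-14) + 23*(7) = 7 = 7 ✓

s = -14, t = 7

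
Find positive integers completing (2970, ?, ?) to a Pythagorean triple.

We need the other leg and hypotenuse such that 2970² + x² = c².
Take x = 8832, c = 9318: 2970² + 8832² = 8820900 + 78004224 = 86825124 = 9318² ✓
Triple: (2970, 8832, 9318)

(2970, 8832, 9318)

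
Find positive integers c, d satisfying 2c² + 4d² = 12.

Try small values of c and check whether (12 - 2c²)/4 is a perfect square.
c = 2: 2·2² = 8, so 4d² = 12 - 8 = 4, giving d² = 1, d = 1.
Check: 2·2² + 4·1² = 8 + 4 = 12 ✓

c = 2, d = 1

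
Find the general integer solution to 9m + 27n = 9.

Step 1: Compute gcd(9, 27) = 9.
Since 9 divides 9, solutions exist.

Step 2: Find a particular solution using extended Euclidean algorithm.
We get m₀ = 1, n₀ = 0.
Check: 9*1 + 27*0 = 9 = 9 ✓

Step 3: Write the general solution.
m = 1 + (27/9)t = 1 + 3t
n = 0 - (9/9)t = 0 - 1t
for any integer t.

m = 1 + 3t, n = 0 - 1t for integer t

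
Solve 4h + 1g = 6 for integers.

Step 1: Check solvability.
gcd(4, 1) = 1
Since 1 divides 6, solutions exist.

Step 2: Apply extended Euclidean algorithm to find gcd.
We find integers such that 4*x0 + 1*y0 = 1

Step 3: Scale the particular solution.
Multiply by 6/1 = 6:
h = 0, g = 6

Step 4: Verify.
4*(0) + 1*(6) = 6 = 6 ✓

h = 0, g = 6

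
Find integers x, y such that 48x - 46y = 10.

Step 1: Check solvability.
gcd(48, 46) = 2
Since 2 divides 10, solutions exist.

Step 2: Apply extended Euclidean algorithm to find gcd.
We find integers such that 48*x0 + 46*y0 = 2

Step 3: Scale the particular solution.
Multiply by 10/2 = 5:
x = 5, y = 5

Step 4: Verify.
48*(5) - 46*(5) = 10 = 10 ✓

x = 5, y = 5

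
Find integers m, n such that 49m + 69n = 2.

Step 1: Check solvability.
gcd(49, 69) = 1
Since 1 divides 2, solutions exist.

Step 2: Apply extended Euclidean algorithm to find gcd.
We find integers such that 49*x0 + 69*y0 = 1

Step 3: Scale the particular solution.
Multiply by 2/1 = 2:
m = 62, n = -44

Step 4: Verify.
49*(62) + 69*(-44) = 2 = 2 ✓

m = 62, n = -44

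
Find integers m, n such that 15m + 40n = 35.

Step 1: Check solvability.
gcd(15, 40) = 5
Since 5 divides 35, solutions exist.

Step 2: Apply extended Euclidean algorithm to find gcd.
We find integers such that 15*x0 + 40*y0 = 5

Step 3: Scale the particular solution.
Multiply by 35/5 = 7:
m = 21, n = -7

Step 4: Verify.
15*(21) + 40*(-7) = 35 = 35 ✓

m = 21, n = -7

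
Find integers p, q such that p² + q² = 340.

We need to find integers p, q > 0 such that p² + q² = 340.
Trying p = 4: q² = 340 - 4² = 340 - 16 = 324
q = 18
Check: 4² + 18² = 16 + 324 = 340 ✓

340 = 4² + 18²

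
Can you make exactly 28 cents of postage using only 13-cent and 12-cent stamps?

We need non-negative x, y with 13x + 12y = 28.
gcd(13, 12) = 1 divides 28, so integer solutions exist, but checking x = 0..2 shows none with y ≥ 0.
So 28 cannot be made with non-negative stamp counts.

No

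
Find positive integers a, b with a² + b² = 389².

We need a² + b² = 389² = 151321.
Trying: 189² + 340² = 35721 + 115600 = 151321 ✓

(189, 340, 389)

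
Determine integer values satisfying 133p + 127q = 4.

Step 1: Check solvability.
gcd(133, 127) = 1
Since 1 divides 4, solutions exist.

Step 2: Apply extended Euclidean algorithm to find gcd.
We find integers such that 133*x0 + 127*y0 = 1

Step 3: Scale the particular solution.
Multiply by 4/1 = 4:
p = -84, q = 88

Step 4: Verify.
133*(-84) + 127*(88) = 4 = 4 ✓

p = -84, q = 88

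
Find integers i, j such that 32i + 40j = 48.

Step 1: Check solvability.
gcd(32, 40) = 8
Since 8 divides 48, solutions exist.

Step 2: Apply extended Euclidean algorithm to find gcd.
We find integers such that 32*x0 + 40*y0 = 8

Step 3: Scale the particular solution.
Multiply by 48/8 = 6:
i = -6, j = 6

Step 4: Verify.
32*(-6) + 40*(6) = 48 = 48 ✓

i = -6, j = 6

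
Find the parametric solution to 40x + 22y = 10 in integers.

Step 1: Compute gcd(40, 22) = 2.
Since 2 divides 10, solutions exist.

Step 2: Find a particular solution using extended Euclidean algorithm.
We get x₀ = 25, y₀ = -45.
Check: 40*25 + 22*-45 = 10 = 10 ✓

Step 3: Write the general solution.
x = 25 + (22/2)t = 25 + 11t
y = -45 - (40/2)t = -45 - 20t
for any integer t.

x = 25 + 11t, y = -45 - 20t for integer t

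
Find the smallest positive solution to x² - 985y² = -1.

We need x² = 985y² - 1. Try successive y:
y = 1: x² = 985·1² - 1 = 984, not a perfect square
y = 2: x² = 985·2² - 1 = 3939, not a perfect square
y = 3: x² = 985·3² - 1 = 8864, not a perfect square
...
y = 13: x² = 985·13² - 1 = 166464 = 408² ✓
Check: 408² - 985·13² = 166464 - 166465 = -1 ✓

x = 408, y = 13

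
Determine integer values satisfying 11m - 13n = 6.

Step 1: Check solvability.
gcd(11, 13) = 1
Since 1 divides 6, solutions exist.

Step 2: Apply extended Euclidean algorithm to find gcd.
We find integers such that 11*x0 + 13*y0 = 1

Step 3: Scale the particular solution.
Multiply by 6/1 = 6:
m = 36, n = 30

Step 4: Verify.
11*(36) - 13*(30) = 6 = 6 ✓

m = 36, n = 30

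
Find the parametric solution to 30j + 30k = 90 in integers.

Step 1: Compute gcd(30, 30) = 30.
Since 30 divides 90, solutions exist.

Step 2: Find a particular solution using extended Euclidean algorithm.
We get j₀ = 0, k₀ = 3.
Check: 30*0 + 30*3 = 90 = 90 ✓

Step 3: Write the general solution.
j = 0 + (30/30)t = 0 + 1t
k = 3 - (30/30)t = 3 - 1t
for any integer t.

j = 0 + 1t, k = 3 - 1t for integer t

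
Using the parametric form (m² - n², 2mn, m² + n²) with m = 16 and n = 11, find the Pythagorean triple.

a = m² - n² = 256 - 121 = 135
b = 2mn = 2·16·11 = 352
c = m² + n² = 256 + 121 = 377
Verify: 135² + 352² = 18225 + 123904 = 142129 = 377² ✓

(135, 352, 377)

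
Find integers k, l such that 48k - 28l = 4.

Step 1: Check solvability.
gcd(48, 28) = 4
Since 4 divides 4, solutions exist.

Step 2: Apply extended Euclidean algorithm to find gcd.
We find integers such that 48*x0 + 28*y0 = 4

Step 3: Scale the particular solution.
Multiply by 4/4 = 1:
k = 3, l = 5

Step 4: Verify.
48*(3) - 28*(5) = 4 = 4 ✓

k = 3, l = 5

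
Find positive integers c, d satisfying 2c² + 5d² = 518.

Try small values of c and check whether (518 - 2c²)/5 is a perfect square.
c = 3: 2·3² = 18, so 5d² = 518 - 18 = 500, giving d² = 100, d = 10.
Check: 2·3² + 5·10² = 18 + 500 = 518 ✓

c = 3, d = 10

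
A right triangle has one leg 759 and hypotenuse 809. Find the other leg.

b² = c² - a² = 654481 - 576081 = 78400
b = 280

280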